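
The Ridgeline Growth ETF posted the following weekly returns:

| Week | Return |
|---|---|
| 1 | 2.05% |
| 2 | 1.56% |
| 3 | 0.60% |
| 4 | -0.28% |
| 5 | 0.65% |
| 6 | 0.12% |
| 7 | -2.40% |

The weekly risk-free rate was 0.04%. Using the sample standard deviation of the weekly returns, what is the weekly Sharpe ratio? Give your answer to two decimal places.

Mean return r̄ = 2.300 / 7 = 0.3286%
Sample std dev = √[12.5157 / 6] = 1.4443%
Sharpe = (r̄ − rf) / σ = (0.3286 − 0.04) / 1.4443 = 0.2886 / 1.4443 = 0.1998

0.20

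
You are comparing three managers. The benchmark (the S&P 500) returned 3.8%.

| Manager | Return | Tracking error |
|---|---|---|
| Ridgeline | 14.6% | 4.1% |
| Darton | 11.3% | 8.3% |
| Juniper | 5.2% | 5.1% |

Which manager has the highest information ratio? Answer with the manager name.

Ridgeline

Ridgeline: IR = (14.6% − 3.8%) / 4.1% = 2.634
Darton: IR = (11.3% − 3.8%) / 8.3% = 0.904
Juniper: IR = (5.2% − 3.8%) / 5.1% = 0.275
Highest: Ridgeline (2.634).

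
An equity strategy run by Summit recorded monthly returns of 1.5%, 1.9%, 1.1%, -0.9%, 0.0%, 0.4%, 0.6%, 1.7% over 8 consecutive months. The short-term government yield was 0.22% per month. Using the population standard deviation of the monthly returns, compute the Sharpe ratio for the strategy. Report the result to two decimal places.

Mean return r̄ = 6.30 / 8 = 0.7875%
Population σ = √[Σ(r − r̄)² / 8] = √[6.3288 / 8] = √0.7911 = 0.8894%
Sharpe = (r̄ − rf) / σ = (0.7875 − 0.22) / 0.8894 = 0.5675 / 0.8894 = 0.6381

0.64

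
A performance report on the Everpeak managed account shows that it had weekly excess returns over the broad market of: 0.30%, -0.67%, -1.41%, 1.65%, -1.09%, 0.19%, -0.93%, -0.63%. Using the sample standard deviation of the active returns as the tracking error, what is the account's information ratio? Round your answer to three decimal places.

r̄ = (0.3 − 0.67 − 1.41 + 1.65 − 1.09 + 0.19 − 0.93 − 0.63) / 8 = -2.590 / 8 = -0.3238%
Sample std dev = √[6.8970 / 7] = 0.9926%
IR = r̄ / tracking error = -0.3238 / 0.9926 = -0.3262

-0.326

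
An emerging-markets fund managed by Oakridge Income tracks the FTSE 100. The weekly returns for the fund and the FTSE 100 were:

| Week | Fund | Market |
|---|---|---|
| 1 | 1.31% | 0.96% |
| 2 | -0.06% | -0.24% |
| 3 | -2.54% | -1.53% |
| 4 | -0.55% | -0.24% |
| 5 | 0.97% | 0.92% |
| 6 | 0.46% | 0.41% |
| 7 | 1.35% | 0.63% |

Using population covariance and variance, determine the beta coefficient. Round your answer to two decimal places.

r̄p = 0.1343%,  r̄m = 0.1300%
Cov = Σ(rp − r̄p)(rm − r̄m) / 7 = 1.0142
Var(rm) = Σ(rm − r̄m)² / 7 = 0.6673
β = Cov / Var = 1.0142 / 0.6673 = 1.5199

1.52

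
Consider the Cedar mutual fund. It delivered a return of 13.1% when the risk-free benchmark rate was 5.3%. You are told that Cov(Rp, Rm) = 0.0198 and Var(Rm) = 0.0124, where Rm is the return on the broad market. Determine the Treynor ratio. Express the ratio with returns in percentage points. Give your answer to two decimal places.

4.88

β = Cov / Var = 0.0198 / 0.0124 = 1.5968
Treynor = (Rp − Rf) / β = (13.1% − 5.3%) / 1.5968 = 7.80 / 1.5968 = 4.8848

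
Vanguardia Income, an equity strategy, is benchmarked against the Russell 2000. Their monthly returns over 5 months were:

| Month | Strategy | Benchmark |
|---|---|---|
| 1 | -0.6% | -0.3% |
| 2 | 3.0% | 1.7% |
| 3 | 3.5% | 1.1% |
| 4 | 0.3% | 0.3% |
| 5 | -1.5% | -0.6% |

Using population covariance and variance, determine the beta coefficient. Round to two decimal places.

r̄p = 0.9400%,  r̄m = 0.4400%
Cov = Σ(rp − r̄p)(rm − r̄m) / 5 = 1.6104
Var(rm) = Σ(rm − r̄m)² / 5 = 0.7344
β = Cov / Var = 1.6104 / 0.7344 = 2.1928

2.19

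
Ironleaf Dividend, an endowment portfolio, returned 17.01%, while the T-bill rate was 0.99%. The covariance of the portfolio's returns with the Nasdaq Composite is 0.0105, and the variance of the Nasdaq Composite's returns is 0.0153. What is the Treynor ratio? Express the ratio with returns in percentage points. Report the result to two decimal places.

23.34

β = Cov / Var = 0.0105 / 0.0153 = 0.6863
Treynor = (Rp − Rf) / β = (17.01% − 0.99%) / 0.6863 = 16.02 / 0.6863 = 23.3426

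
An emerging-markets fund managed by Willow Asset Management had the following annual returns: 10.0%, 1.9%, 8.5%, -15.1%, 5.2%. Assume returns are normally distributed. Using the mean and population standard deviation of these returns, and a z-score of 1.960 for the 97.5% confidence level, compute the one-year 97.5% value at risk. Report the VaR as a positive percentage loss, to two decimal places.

15.62

Mean return r̄ = 10.50 / 5 = 2.1000%
Σ(r − r̄)² = (10 − 2.1000)² + (1.9 − 2.1000)² + … = 408.8600
σ = √[408.8600 / 5] = 9.0428%
VaR = −(r̄ − z·σ) = −(2.1000 − 1.960 × 9.0428) = −(-15.6239) = 15.6239%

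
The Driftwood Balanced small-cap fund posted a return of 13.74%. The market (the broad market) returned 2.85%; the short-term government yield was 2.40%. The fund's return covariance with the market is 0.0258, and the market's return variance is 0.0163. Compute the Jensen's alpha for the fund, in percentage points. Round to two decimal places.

10.63

β = Cov / Var = 0.0258 / 0.0163 = 1.5828
E[R] = Rf + β(Rm − Rf) = 2.40% + 1.5828 × (2.85% − 2.40%) = 3.1123%
α = Rp − E[R] = 13.74% − 3.1123% = 10.6277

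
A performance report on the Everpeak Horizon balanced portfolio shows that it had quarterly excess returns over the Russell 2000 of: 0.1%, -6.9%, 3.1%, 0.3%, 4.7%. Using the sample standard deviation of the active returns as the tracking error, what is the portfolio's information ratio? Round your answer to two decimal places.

Mean return r̄ = 1.30 / 5 = 0.2600%
Σ(r − r̄)² = 79.0720; sample σ = √(79.0720/4) = 4.4461%
IR = r̄ / tracking error = 0.2600 / 4.4461 = 0.0585

0.06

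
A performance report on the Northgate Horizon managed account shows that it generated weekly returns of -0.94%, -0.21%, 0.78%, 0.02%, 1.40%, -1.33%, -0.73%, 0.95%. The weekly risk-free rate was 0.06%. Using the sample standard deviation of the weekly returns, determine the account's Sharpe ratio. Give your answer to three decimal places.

-0.069

μ = (-0.94 − 0.21 + 0.78 + 0.02 + 1.4 − 1.33 − 0.73 + 0.95) / 8 = -0.060 / 8 = -0.0075%
Σ(r − μ)² = 6.7004; sample σ = √(6.7004/7) = 0.9784%
Sharpe = (μ − rf) / σ = (-0.0075 − 0.06) / 0.9784 = -0.0675 / 0.9784 = -0.0690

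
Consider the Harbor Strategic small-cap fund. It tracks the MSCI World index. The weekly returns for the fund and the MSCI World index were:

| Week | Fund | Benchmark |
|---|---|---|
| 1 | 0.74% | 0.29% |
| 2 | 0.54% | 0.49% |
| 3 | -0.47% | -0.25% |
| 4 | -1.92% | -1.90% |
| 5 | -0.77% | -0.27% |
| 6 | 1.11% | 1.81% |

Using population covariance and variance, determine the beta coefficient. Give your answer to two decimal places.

0.88

r̄p = -0.1283%,  r̄m = 0.0283%
Cov = Σ(rp − r̄p)(rm − r̄m) / 6 = 1.0806
Var(rm) = Σ(rm − r̄m)² / 6 = 1.2235
β = Cov / Var = 1.0806 / 1.2235 = 0.8832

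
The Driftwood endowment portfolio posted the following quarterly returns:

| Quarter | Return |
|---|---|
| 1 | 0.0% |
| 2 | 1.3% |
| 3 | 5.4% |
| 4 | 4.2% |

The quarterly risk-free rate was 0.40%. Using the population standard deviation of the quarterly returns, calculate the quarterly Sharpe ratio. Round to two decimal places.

r̄ = (0 + 1.3 + 5.4 + 4.2) / 4 = 2.7250%
Σ(r − r̄)² = 18.7875; population σ = √(18.7875/4) = 2.1672%
Sharpe = (r̄ − rf) / σ = (2.7250 − 0.4) / 2.1672 = 2.3250 / 2.1672 = 1.0728

1.07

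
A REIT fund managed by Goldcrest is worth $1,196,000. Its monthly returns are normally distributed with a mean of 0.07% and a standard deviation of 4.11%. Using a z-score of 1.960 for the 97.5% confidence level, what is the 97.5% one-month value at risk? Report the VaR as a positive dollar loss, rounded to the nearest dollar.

Return at the 97.5% tail: μ − z·σ = 0.07% − 1.960 × 4.11% = 0.07 − 8.0556 = -7.9856%
VaR = −(-7.9856%) × $1,196,000 = 7.9856% × $1,196,000 = $95,508

$95,508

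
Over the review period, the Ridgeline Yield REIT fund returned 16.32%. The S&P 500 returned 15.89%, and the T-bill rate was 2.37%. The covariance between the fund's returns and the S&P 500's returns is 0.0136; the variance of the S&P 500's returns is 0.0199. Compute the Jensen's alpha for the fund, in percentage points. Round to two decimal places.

4.71

β = Cov / Var = 0.0136 / 0.0199 = 0.6834
E[R] = Rf + β(Rm − Rf) = 2.37% + 0.6834 × (15.89% − 2.37%) = 11.6096%
α = Rp − E[R] = 16.32% − 11.6096% = 4.7104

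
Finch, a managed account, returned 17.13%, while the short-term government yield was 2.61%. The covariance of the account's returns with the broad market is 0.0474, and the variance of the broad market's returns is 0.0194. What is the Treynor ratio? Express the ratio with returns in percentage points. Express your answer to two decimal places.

5.94

β = Cov / Var = 0.0474 / 0.0194 = 2.4433
Treynor = (Rp − Rf) / β = (17.13% − 2.61%) / 2.4433 = 14.52 / 2.4433 = 5.9428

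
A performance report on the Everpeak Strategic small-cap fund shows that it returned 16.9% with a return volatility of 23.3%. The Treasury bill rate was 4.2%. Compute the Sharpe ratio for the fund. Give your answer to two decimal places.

0.55

Sharpe = (Rp − Rf) / σp = (16.9% − 4.2%) / 23.3% = 12.70% / 23.3% = 0.5451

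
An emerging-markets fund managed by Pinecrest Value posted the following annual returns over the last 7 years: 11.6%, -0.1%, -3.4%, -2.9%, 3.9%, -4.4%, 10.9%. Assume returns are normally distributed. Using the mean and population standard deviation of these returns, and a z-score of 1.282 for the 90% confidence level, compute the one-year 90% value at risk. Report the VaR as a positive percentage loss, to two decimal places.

Mean return r̄ = 15.60 / 7 = 2.2286%
Σ(r − r̄)² = 273.1543; population σ = √(273.1543/7) = 6.2468%
VaR = −(r̄ − z·σ) = −(2.2286 − 1.282 × 6.2468) = −(-5.7798) = 5.7798%

5.78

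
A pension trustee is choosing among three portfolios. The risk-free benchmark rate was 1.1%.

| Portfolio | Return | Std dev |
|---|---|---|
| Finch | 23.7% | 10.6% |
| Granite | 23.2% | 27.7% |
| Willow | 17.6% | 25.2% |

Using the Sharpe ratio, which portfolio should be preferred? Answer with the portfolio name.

Finch: Sharpe ratio = (23.7% − 1.1%) / 10.6% = 2.132
Granite: Sharpe ratio = (23.2% − 1.1%) / 27.7% = 0.798
Willow: Sharpe ratio = (17.6% − 1.1%) / 25.2% = 0.655
Highest: Finch (2.132).

Finch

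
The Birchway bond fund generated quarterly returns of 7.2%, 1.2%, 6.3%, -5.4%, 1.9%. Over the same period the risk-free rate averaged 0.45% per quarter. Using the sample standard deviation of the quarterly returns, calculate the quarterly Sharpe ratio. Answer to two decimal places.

0.36

r̄ = (7.2 + 1.2 + 6.3 − 5.4 + 1.9) / 5 = 2.2400%
Sample σ = √[Σ(r − r̄)² / 4] = √[100.6520 / 4] = √25.1630 = 5.0163%
Sharpe = (r̄ − rf) / σ = (2.2400 − 0.45) / 5.0163 = 1.7900 / 5.0163 = 0.3568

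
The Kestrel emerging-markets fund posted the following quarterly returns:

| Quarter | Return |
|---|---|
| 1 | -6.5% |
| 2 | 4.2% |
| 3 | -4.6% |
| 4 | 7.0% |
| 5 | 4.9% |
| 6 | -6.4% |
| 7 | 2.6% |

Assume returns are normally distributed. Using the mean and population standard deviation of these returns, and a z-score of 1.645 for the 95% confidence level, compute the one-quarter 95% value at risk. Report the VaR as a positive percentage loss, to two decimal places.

8.66

Mean return r̄ = 1.20 / 7 = 0.1714%
Σ(r − r̄)² = (-6.5 − 0.1714)² + (4.2 − 0.1714)² + … = 201.5743
σ = √[201.5743 / 7] = 5.3662%
VaR = −(r̄ − z·σ) = −(0.1714 − 1.645 × 5.3662) = −(-8.6560) = 8.6560%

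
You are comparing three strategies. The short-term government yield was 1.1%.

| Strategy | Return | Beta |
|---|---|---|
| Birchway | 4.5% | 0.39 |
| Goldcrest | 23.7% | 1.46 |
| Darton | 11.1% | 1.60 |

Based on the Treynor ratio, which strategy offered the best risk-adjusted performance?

Birchway: Treynor = (4.5% − 1.1%) / 0.39 = 8.718
Goldcrest: Treynor = (23.7% − 1.1%) / 1.46 = 15.479
Darton: Treynor = (11.1% − 1.1%) / 1.60 = 6.250
Highest: Goldcrest (15.479).

Goldcrest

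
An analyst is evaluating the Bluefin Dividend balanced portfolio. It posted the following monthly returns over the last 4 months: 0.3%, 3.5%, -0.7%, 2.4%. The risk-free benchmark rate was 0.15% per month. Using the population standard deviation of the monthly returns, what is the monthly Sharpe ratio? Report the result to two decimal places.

0.74

r̄ = (0.3 + 3.5 − 0.7 + 2.4) / 4 = 1.3750%
Σ(r − r̄)² = 11.0275; population σ = √(11.0275/4) = 1.6604%
Sharpe = (r̄ − rf) / σ = (1.3750 − 0.15) / 1.6604 = 1.2250 / 1.6604 = 0.7378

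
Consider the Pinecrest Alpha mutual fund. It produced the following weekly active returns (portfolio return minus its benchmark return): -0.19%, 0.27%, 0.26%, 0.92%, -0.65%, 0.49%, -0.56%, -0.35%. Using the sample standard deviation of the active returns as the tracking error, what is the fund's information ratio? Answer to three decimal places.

0.043

r̄ = (-0.19 + 0.27 + 0.26 + 0.92 − 0.65 + 0.49 − 0.56 − 0.35) / 8 = 0.190 / 8 = 0.0238%
Σ(r − r̄)² = 2.1172; sample σ = √(2.1172/7) = 0.5500%
IR = r̄ / tracking error = 0.0238 / 0.5500 = 0.0433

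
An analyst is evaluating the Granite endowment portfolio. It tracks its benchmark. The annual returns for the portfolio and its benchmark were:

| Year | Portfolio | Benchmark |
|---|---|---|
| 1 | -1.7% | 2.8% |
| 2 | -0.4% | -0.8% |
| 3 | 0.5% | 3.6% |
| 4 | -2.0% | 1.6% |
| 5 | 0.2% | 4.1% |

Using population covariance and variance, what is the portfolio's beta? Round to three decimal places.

r̄p = -0.6800%,  r̄m = 2.2600%
Cov = Σ(rp − r̄p)(rm − r̄m) / 5 = 0.5328
Var(rm) = Σ(rm − r̄m)² / 5 = 3.0544
β = Cov / Var = 0.5328 / 3.0544 = 0.1744

0.174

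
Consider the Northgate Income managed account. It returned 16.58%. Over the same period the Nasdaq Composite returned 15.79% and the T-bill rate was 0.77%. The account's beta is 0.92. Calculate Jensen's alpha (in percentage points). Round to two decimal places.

CAPM expected return = Rf + β(Rm − Rf) = 0.77% + 0.92 × (15.79% − 0.77%) = 0.77 + 0.92 × 15.02 = 14.5884%
Jensen's α = Rp − E[R] = 16.58% − 14.5884% = 1.9916

1.99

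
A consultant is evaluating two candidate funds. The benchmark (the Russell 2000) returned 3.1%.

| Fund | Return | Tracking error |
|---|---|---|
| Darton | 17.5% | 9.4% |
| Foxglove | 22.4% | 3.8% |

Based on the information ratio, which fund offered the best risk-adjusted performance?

Foxglove

Darton: IR = (17.5% − 3.1%) / 9.4% = 1.532
Foxglove: IR = (22.4% − 3.1%) / 3.8% = 5.079
Highest: Foxglove (5.079).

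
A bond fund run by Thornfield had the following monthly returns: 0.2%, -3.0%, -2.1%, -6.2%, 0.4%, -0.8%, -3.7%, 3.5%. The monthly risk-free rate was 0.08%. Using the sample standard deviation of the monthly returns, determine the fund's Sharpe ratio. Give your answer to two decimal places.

μ = (0.2 − 3 − 2.1 − 6.2 + 0.4 − 0.8 − 3.7 + 3.5) / 8 = -11.70 / 8 = -1.4625%
Σ(r − μ)² = 61.5188; sample σ = √(61.5188/7) = 2.9645%
Sharpe = (μ − rf) / σ = (-1.4625 − 0.08) / 2.9645 = -1.5425 / 2.9645 = -0.5203

-0.52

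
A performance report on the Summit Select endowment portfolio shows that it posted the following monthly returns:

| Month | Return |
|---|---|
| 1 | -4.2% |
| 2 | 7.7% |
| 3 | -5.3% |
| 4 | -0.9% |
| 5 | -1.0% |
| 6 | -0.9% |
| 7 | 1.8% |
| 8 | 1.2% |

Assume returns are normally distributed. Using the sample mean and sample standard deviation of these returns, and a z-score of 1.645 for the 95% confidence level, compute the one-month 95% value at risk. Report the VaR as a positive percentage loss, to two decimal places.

Mean return r̄ = -1.60 / 8 = -0.2000%
Σ(r − r̄)² = 112.0000; sample σ = √(112.0000/7) = 4.0000%
VaR = −(r̄ − z·σ) = −(-0.2000 − 1.645 × 4.0000) = −(-6.7800) = 6.7800%

6.78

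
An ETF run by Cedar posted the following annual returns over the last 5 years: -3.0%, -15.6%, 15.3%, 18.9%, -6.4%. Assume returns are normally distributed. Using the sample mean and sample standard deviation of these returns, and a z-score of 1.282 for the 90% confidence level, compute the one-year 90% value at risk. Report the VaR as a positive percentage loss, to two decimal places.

17.04

r̄ = (-3 − 15.6 + 15.3 + 18.9 − 6.4) / 5 = 9.20 / 5 = 1.8400%
Σ(r − r̄)² = (-3 − 1.8400)² + (-15.6 − 1.8400)² + … = 867.6920
σ = √[867.6920 / 4] = 14.7283%
VaR = −(r̄ − z·σ) = −(1.8400 − 1.282 × 14.7283) = −(-17.0417) = 17.0417%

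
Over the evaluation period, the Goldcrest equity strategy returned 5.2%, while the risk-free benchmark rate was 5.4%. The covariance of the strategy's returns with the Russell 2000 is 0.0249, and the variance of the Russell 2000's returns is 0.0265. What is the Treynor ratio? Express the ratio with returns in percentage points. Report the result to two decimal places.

β = Cov / Var = 0.0249 / 0.0265 = 0.9396
Treynor = (Rp − Rf) / β = (5.2% − 5.4%) / 0.9396 = -0.20 / 0.9396 = -0.2129

-0.21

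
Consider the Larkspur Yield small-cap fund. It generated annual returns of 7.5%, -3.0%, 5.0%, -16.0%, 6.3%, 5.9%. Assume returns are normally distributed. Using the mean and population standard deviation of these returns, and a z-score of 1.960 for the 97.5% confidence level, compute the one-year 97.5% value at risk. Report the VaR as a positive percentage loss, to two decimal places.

r̄ = (7.5 − 3 + 5 − 16 + 6.3 + 5.9) / 6 = 5.70 / 6 = 0.9500%
Population std dev = √[415.3350 / 6] = 8.3200%
VaR = −(r̄ − z·σ) = −(0.9500 − 1.960 × 8.3200) = −(-15.3572) = 15.3572%

15.36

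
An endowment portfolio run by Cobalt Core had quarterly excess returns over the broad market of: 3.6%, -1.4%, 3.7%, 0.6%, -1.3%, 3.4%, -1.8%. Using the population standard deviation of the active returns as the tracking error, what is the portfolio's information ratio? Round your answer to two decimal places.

μ = (3.6 − 1.4 + 3.7 + 0.6 − 1.3 + 3.4 − 1.8) / 7 = 0.9714%
Σ(r − μ)² = 38.8543; population σ = √(38.8543/7) = 2.3560%
IR = μ / tracking error = 0.9714 / 2.3560 = 0.4123

0.41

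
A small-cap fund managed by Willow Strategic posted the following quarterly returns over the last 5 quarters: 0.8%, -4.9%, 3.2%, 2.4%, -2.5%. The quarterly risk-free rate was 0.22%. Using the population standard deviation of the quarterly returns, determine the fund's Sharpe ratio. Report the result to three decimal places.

Mean return r̄ = -1.00 / 5 = -0.2000%
Σ(r − r̄)² = 46.7000; population σ = √(46.7000/5) = 3.0561%
Sharpe = (r̄ − rf) / σ = (-0.2000 − 0.22) / 3.0561 = -0.4200 / 3.0561 = -0.1374

-0.137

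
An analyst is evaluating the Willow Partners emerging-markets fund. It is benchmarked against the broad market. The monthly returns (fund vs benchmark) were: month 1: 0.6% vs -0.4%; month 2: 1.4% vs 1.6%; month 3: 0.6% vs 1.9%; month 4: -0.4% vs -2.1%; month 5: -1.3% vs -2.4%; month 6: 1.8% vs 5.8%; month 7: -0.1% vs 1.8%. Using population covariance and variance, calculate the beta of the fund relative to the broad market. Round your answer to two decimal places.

0.31

r̄p = 0.3714%,  r̄m = 0.8857%
Cov = Σ(rp − r̄p)(rm − r̄m) / 7 = 2.1510
Var(rm) = Σ(rm − r̄m)² / 7 = 6.8412
β = Cov / Var = 2.1510 / 6.8412 = 0.3144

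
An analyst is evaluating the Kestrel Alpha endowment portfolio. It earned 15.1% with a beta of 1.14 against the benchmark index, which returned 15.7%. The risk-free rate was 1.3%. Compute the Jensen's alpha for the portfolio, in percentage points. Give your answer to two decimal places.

-2.62

CAPM expected return = Rf + β(Rm − Rf) = 1.3% + 1.14 × (15.7% − 1.3%) = 1.3 + 1.14 × 14.40 = 17.7160%
Jensen's α = Rp − E[R] = 15.1% − 17.7160% = -2.6160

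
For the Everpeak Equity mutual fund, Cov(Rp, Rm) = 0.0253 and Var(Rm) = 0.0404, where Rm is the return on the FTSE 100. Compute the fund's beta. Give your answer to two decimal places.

0.63

β = Cov(Rp, Rm) / Var(Rm) = 0.0253 / 0.0404 = 0.6262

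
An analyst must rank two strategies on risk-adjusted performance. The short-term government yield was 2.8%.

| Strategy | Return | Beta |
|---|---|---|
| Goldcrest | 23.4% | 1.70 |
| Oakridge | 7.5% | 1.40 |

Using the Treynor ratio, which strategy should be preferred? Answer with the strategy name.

Goldcrest

Goldcrest: Treynor = (23.4% − 2.8%) / 1.70 = 12.118
Oakridge: Treynor = (7.5% − 2.8%) / 1.40 = 3.357
Highest: Goldcrest (12.118).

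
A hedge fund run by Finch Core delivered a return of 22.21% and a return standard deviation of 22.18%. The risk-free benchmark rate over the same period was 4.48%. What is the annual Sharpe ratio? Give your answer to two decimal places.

0.80

Sharpe = (Rp − Rf) / σp = (22.21% − 4.48%) / 22.18% = 17.73% / 22.18% = 0.7994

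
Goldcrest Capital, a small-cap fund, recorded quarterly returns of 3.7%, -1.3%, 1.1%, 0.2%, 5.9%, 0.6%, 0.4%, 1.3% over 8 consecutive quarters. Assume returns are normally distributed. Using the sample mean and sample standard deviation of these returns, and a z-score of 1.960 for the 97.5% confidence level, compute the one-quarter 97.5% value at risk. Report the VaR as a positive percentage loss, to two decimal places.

Mean return r̄ = 11.90 / 8 = 1.4875%
Σ(r − r̄)² = 35.9488; sample σ = √(35.9488/7) = 2.2662%
VaR = −(r̄ − z·σ) = −(1.4875 − 1.960 × 2.2662) = −(-2.9543) = 2.9543%

2.95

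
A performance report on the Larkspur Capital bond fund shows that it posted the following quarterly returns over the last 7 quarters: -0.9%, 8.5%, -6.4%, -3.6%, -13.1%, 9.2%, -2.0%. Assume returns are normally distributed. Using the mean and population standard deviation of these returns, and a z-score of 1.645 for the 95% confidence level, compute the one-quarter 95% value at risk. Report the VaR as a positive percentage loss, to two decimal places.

13.26

Mean return r̄ = -8.30 / 7 = -1.1857%
Σ(r − r̄)² = (-0.9 − (-1.1857))² + (8.5 − (-1.1857))² + (-6.4 − (-1.1857))² + … = 377.3886
σ = √[377.3886 / 7] = 7.3425%
VaR = −(r̄ − z·σ) = −(-1.1857 − 1.645 × 7.3425) = −(-13.2641) = 13.2641%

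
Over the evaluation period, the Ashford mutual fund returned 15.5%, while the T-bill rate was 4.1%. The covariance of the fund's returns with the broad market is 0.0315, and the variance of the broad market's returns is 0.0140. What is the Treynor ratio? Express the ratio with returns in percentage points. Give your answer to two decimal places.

5.07

β = Cov / Var = 0.0315 / 0.0140 = 2.2500
Treynor = (Rp − Rf) / β = (15.5% − 4.1%) / 2.2500 = 11.40 / 2.2500 = 5.0667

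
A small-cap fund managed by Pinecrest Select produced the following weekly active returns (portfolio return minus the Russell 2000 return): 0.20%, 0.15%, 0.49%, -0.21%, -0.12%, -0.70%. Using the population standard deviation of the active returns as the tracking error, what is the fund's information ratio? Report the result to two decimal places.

r̄ = (0.2 + 0.15 + 0.49 − 0.21 − 0.12 − 0.7) / 6 = -0.190 / 6 = -0.0317%
Σ(r − r̄)² = (0.2 − (-0.0317))² + (0.15 − (-0.0317))² + (0.49 − (-0.0317))² + … = 0.8451
population σ = √(0.8451 / 6) = √0.1409 = 0.3754%
IR = r̄ / tracking error = -0.0317 / 0.3754 = -0.0844

-0.08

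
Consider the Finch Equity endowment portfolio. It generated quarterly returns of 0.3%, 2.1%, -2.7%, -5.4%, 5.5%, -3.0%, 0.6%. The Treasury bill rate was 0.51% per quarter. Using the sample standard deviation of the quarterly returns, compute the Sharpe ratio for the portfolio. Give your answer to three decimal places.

Mean return r̄ = -2.60 / 7 = -0.3714%
Σ(r − r̄)² = (0.3 − (-0.3714))² + (2.1 − (-0.3714))² + (-2.7 − (-0.3714))² + … = 79.5943
σ = √[79.5943 / 6] = 3.6422%
Sharpe = (r̄ − rf) / σ = (-0.3714 − 0.51) / 3.6422 = -0.8814 / 3.6422 = -0.2420

-0.242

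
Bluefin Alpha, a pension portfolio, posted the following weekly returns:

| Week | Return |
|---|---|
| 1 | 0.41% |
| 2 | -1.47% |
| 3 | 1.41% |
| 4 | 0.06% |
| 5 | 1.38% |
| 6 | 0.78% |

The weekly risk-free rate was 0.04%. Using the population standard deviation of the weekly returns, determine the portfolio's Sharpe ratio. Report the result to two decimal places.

r̄ = (0.41 − 1.47 + 1.41 + 0.06 + 1.38 + 0.78) / 6 = 0.4283%
Σ(r − r̄)² = 5.7327; population σ = √(5.7327/6) = 0.9775%
Sharpe = (r̄ − rf) / σ = (0.4283 − 0.04) / 0.9775 = 0.3883 / 0.9775 = 0.3972

0.40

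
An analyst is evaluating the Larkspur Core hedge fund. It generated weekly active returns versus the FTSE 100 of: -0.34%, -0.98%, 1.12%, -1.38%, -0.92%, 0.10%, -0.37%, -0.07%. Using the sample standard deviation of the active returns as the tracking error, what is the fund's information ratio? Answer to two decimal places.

Mean return r̄ = -2.840 / 8 = -0.3550%
Σ(r − r̄)² = (-0.34 − (-0.3550))² + (-0.98 − (-0.3550))² + … = 4.2248
σ = √[4.2248 / 7] = 0.7769%
IR = r̄ / tracking error = -0.3550 / 0.7769 = -0.4569

-0.46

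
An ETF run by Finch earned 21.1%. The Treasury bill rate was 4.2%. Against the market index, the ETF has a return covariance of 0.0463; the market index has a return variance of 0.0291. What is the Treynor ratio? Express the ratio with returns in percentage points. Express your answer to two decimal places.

β = Cov / Var = 0.0463 / 0.0291 = 1.5911
Treynor = (Rp − Rf) / β = (21.1% − 4.2%) / 1.5911 = 16.90 / 1.5911 = 10.6216

10.62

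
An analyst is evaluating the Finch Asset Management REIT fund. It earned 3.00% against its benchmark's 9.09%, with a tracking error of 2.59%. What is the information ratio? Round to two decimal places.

-2.35

IR = (Rp − Rb) / TE = (3.00% − 9.09%) / 2.59% = -6.09% / 2.59% = -2.3514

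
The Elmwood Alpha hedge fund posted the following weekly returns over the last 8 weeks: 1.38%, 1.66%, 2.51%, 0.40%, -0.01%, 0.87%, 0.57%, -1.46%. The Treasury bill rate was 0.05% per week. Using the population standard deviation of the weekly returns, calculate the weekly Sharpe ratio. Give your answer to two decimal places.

Mean return r̄ = 5.920 / 8 = 0.7400%
Σ(r − r̄)² = 9.9528; population σ = √(9.9528/8) = 1.1154%
Sharpe = (r̄ − rf) / σ = (0.7400 − 0.05) / 1.1154 = 0.6900 / 1.1154 = 0.6186

0.62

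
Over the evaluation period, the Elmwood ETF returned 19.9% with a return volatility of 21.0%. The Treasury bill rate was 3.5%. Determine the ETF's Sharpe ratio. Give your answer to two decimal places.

0.78

Sharpe = (Rp − Rf) / σp = (19.9% − 3.5%) / 21.0% = 16.40% / 21.0% = 0.7810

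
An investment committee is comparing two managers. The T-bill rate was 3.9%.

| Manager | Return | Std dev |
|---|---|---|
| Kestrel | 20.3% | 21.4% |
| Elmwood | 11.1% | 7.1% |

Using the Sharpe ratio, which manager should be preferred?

Elmwood

Kestrel: Sharpe ratio = (20.3% − 3.9%) / 21.4% = 0.766
Elmwood: Sharpe ratio = (11.1% − 3.9%) / 7.1% = 1.014
Highest: Elmwood (1.014).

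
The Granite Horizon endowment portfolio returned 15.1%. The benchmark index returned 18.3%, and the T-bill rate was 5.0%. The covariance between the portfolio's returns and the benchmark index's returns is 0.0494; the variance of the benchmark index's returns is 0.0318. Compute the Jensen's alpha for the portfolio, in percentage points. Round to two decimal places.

-10.56

β = Cov / Var = 0.0494 / 0.0318 = 1.5535
E[R] = Rf + β(Rm − Rf) = 5.0% + 1.5535 × (18.3% − 5.0%) = 25.6616%
α = Rp − E[R] = 15.1% − 25.6616% = -10.5616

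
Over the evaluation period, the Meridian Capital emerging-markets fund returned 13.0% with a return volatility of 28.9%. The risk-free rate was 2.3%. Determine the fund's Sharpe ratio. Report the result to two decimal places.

Sharpe = (Rp − Rf) / σp = (13.0% − 2.3%) / 28.9% = 10.70% / 28.9% = 0.3702

0.37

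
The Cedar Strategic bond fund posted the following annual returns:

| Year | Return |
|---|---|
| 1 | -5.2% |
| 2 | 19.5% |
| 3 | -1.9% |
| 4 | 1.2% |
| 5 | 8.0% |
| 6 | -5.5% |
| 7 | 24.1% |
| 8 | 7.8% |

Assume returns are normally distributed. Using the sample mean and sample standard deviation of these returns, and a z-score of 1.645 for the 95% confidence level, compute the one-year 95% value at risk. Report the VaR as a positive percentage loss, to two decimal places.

12.24

Mean return μ = 48.00 / 8 = 6.0000%
Σ(r − μ)² = (-5.2 − 6.0000)² + (19.5 − 6.0000)² + … = 860.2400
σ = √[860.2400 / 7] = 11.0856%
VaR = −(μ − z·σ) = −(6.0000 − 1.645 × 11.0856) = −(-12.2358) = 12.2358%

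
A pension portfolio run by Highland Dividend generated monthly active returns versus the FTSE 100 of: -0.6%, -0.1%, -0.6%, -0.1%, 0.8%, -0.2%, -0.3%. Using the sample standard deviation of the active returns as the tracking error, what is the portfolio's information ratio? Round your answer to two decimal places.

μ = (-0.6 − 0.1 − 0.6 − 0.1 + 0.8 − 0.2 − 0.3) / 7 = -0.1571%
Σ(r − μ)² = 1.3371; sample σ = √(1.3371/6) = 0.4721%
IR = μ / tracking error = -0.1571 / 0.4721 = -0.3328

-0.33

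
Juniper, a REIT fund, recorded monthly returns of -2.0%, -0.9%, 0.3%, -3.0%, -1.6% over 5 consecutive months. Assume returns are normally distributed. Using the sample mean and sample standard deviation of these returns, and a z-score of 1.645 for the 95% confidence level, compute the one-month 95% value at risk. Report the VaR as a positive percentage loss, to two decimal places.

3.47

Mean return r̄ = -7.20 / 5 = -1.4400%
Σ(r − r̄)² = 6.0920; sample σ = √(6.0920/4) = 1.2341%
VaR = −(r̄ − z·σ) = −(-1.4400 − 1.645 × 1.2341) = −(-3.4701) = 3.4701%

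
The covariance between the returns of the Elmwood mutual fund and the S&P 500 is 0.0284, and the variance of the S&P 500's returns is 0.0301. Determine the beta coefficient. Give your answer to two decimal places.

0.94

β = Cov(Rp, Rm) / Var(Rm) = 0.0284 / 0.0301 = 0.9435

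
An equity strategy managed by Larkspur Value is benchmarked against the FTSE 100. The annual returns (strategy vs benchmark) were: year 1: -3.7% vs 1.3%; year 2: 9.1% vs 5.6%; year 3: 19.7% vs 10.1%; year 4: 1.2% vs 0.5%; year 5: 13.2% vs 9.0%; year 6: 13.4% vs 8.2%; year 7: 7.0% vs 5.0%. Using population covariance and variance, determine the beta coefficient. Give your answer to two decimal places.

r̄p = 8.5571%,  r̄m = 5.6714%
Cov = Σ(rp − r̄p)(rm − r̄m) / 7 = 24.2402
Var(rm) = Σ(rm − r̄m)² / 7 = 11.9135
β = Cov / Var = 24.2402 / 11.9135 = 2.0347

2.03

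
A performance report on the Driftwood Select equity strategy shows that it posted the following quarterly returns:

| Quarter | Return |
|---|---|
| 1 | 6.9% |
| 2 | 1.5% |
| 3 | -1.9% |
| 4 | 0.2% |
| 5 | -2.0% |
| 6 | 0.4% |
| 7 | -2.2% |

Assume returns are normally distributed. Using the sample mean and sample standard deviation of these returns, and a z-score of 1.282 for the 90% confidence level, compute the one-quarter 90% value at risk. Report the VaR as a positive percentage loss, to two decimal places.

3.68

Mean return r̄ = 2.90 / 7 = 0.4143%
Sample σ = √[Σ(r − r̄)² / 6] = √[61.3086 / 6] = √10.2181 = 3.1966%
VaR = −(r̄ − z·σ) = −(0.4143 − 1.282 × 3.1966) = −(-3.6837) = 3.6837%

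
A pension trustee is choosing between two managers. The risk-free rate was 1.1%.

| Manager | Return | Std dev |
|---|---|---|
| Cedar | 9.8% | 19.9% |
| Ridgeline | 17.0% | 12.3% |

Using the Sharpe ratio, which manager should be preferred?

Cedar: Sharpe ratio = (9.8% − 1.1%) / 19.9% = 0.437
Ridgeline: Sharpe ratio = (17.0% − 1.1%) / 12.3% = 1.293
Highest: Ridgeline (1.293).

Ridgeline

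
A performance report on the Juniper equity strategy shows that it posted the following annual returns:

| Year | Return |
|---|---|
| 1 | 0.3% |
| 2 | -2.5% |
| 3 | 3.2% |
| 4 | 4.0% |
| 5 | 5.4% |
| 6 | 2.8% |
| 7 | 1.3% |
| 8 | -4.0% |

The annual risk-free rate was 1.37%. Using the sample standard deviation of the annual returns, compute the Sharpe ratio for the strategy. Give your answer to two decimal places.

μ = (0.3 − 2.5 + 3.2 + 4 + 5.4 + 2.8 + 1.3 − 4) / 8 = 1.3125%
Sample σ = √[Σ(r − μ)² / 7] = √[73.4888 / 7] = √10.4984 = 3.2401%
Sharpe = (μ − rf) / σ = (1.3125 − 1.37) / 3.2401 = -0.0575 / 3.2401 = -0.0177

-0.02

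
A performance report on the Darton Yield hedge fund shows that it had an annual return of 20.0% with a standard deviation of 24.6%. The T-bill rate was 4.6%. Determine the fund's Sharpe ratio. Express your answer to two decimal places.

Sharpe = (Rp − Rf) / σp = (20.0% − 4.6%) / 24.6% = 15.40% / 24.6% = 0.6260

0.63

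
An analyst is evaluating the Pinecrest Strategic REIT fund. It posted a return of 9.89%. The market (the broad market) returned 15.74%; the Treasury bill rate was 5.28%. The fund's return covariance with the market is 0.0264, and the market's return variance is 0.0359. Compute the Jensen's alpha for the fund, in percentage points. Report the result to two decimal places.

β = Cov / Var = 0.0264 / 0.0359 = 0.7354
E[R] = Rf + β(Rm − Rf) = 5.28% + 0.7354 × (15.74% − 5.28%) = 12.9723%
α = Rp − E[R] = 9.89% − 12.9723% = -3.0823

-3.08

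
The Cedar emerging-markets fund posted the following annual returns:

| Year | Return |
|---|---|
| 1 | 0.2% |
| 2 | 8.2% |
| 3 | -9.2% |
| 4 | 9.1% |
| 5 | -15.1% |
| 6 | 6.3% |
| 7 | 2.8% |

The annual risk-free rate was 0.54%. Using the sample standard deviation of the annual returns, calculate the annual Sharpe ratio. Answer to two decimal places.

-0.02

r̄ = (0.2 + 8.2 − 9.2 + 9.1 − 15.1 + 6.3 + 2.8) / 7 = 0.3286%
Σ(r − r̄)² = 509.5143; sample σ = √(509.5143/6) = 9.2152%
Sharpe = (r̄ − rf) / σ = (0.3286 − 0.54) / 9.2152 = -0.2114 / 9.2152 = -0.0229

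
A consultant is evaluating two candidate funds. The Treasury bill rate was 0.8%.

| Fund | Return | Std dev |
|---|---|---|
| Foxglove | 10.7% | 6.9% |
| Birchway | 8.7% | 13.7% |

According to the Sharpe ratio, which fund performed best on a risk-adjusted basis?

Foxglove: Sharpe ratio = (10.7% − 0.8%) / 6.9% = 1.435
Birchway: Sharpe ratio = (8.7% − 0.8%) / 13.7% = 0.577
Highest: Foxglove (1.435).

Foxglove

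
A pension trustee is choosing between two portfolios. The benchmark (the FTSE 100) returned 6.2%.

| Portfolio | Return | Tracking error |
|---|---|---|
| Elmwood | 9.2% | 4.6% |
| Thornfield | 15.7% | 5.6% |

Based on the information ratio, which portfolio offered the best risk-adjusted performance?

Thornfield

Elmwood: IR = (9.2% − 6.2%) / 4.6% = 0.652
Thornfield: IR = (15.7% − 6.2%) / 5.6% = 1.696
Highest: Thornfield (1.696).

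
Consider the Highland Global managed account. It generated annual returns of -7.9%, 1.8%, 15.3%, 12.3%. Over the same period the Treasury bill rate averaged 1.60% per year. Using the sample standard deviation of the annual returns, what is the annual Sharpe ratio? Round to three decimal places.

0.357

μ = (-7.9 + 1.8 + 15.3 + 12.3) / 4 = 5.3750%
Σ(r − μ)² = (-7.9 − 5.3750)² + (1.8 − 5.3750)² + (15.3 − 5.3750)² + … = 335.4675
σ = √[335.4675 / 3] = 10.5746%
Sharpe = (μ − rf) / σ = (5.3750 − 1.6) / 10.5746 = 3.7750 / 10.5746 = 0.3570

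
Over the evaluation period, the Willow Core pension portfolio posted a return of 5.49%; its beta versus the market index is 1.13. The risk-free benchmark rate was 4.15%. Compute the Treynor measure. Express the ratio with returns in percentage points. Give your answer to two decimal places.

Treynor = (Rp − Rf) / β = (5.49% − 4.15%) / 1.13 = 1.34 / 1.13 = 1.1858

1.19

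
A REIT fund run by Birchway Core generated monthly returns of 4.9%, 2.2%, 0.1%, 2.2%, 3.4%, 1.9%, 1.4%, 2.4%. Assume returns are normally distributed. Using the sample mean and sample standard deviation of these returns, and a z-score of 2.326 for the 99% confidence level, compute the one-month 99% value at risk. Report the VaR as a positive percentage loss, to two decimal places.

0.95

r̄ = (4.9 + 2.2 + 0.1 + 2.2 + 3.4 + 1.9 + 1.4 + 2.4) / 8 = 2.3125%
Σ(r − r̄)² = 13.8088; sample σ = √(13.8088/7) = 1.4045%
VaR = −(r̄ − z·σ) = −(2.3125 − 2.326 × 1.4045) = −(-0.9544) = 0.9544%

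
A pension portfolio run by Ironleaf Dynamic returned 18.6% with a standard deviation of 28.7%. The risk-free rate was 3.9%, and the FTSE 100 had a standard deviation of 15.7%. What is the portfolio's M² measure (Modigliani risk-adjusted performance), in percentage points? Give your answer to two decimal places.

Sharpe = (Rp − Rf) / σp = (18.6% − 3.9%) / 28.7% = 0.5122
M² = Rf + Sharpe × σm = 3.9% + 0.5122 × 15.7% = 11.9415%

11.94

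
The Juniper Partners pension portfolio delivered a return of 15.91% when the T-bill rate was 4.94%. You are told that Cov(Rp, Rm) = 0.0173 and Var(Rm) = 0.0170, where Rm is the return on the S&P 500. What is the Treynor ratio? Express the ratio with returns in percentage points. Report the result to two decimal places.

10.78

β = Cov / Var = 0.0173 / 0.0170 = 1.0176
Treynor = (Rp − Rf) / β = (15.91% − 4.94%) / 1.0176 = 10.97 / 1.0176 = 10.7803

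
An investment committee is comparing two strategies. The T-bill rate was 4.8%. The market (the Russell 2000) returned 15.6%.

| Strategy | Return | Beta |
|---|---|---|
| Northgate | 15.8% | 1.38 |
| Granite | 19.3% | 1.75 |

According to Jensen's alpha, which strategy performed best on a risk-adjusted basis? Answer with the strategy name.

Northgate: α = 15.8% − [4.8% + 1.38 × (15.6% − 4.8%)] = -3.904
Granite: α = 19.3% − [4.8% + 1.75 × (15.6% − 4.8%)] = -4.400
Highest: Northgate (-3.904).

Northgate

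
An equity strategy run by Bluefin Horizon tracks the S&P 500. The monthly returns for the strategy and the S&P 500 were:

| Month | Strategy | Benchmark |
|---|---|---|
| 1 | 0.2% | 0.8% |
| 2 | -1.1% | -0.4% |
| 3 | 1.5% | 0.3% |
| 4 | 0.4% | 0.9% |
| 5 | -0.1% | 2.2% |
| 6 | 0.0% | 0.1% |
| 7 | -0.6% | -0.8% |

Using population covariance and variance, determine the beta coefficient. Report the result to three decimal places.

0.264

r̄p = 0.0429%,  r̄m = 0.4429%
Cov = Σ(rp − r̄p)(rm − r̄m) / 7 = 0.2196
Var(rm) = Σ(rm − r̄m)² / 7 = 0.8310
β = Cov / Var = 0.2196 / 0.8310 = 0.2643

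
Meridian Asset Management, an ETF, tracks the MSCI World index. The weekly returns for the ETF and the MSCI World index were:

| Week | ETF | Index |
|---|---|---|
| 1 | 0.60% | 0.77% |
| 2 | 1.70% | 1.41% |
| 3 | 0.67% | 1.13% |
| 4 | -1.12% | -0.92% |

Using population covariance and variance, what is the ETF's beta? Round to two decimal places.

1.08

r̄p = 0.4625%,  r̄m = 0.5975%
Cov = Σ(rp − r̄p)(rm − r̄m) / 4 = 0.8853
Var(rm) = Σ(rm − r̄m)² / 4 = 0.8191
β = Cov / Var = 0.8853 / 0.8191 = 1.0808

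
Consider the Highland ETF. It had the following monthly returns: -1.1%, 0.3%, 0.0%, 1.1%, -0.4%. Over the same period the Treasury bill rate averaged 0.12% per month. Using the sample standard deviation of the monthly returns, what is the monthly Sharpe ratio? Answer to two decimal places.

μ = (-1.1 + 0.3 + 0 + 1.1 − 0.4) / 5 = -0.10 / 5 = -0.0200%
Σ(r − μ)² = (-1.1 − (-0.0200))² + (0.3 − (-0.0200))² + … = 2.6680
sample σ = √(2.6680 / 4) = √0.6670 = 0.8167%
Sharpe = (μ − rf) / σ = (-0.0200 − 0.12) / 0.8167 = -0.1400 / 0.8167 = -0.1714

-0.17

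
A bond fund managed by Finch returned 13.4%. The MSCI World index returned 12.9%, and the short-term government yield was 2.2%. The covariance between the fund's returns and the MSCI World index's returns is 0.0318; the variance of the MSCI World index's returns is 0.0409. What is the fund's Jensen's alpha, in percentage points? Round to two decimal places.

2.88

β = Cov / Var = 0.0318 / 0.0409 = 0.7775
E[R] = Rf + β(Rm − Rf) = 2.2% + 0.7775 × (12.9% − 2.2%) = 10.5193%
α = Rp − E[R] = 13.4% − 10.5193% = 2.8807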